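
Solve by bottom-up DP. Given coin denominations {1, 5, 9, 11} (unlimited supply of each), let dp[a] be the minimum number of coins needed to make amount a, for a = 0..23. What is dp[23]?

3

 a  0  1  2  3  4  5  6  7  8  9 10 11 12 13 14 15 16 17 18 19 20 21 22 23
dp  0  1  2  3  4  1  2  3  4  1  2  1  2  3  2  3  2  3  2  3  2  3  2  3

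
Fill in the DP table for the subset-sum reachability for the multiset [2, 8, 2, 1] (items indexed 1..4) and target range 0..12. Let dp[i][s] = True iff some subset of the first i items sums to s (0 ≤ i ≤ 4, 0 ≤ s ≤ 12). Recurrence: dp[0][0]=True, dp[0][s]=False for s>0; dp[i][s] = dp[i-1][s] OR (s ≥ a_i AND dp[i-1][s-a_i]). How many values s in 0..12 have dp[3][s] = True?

i\s   0   1   2   3   4   5   6   7   8   9  10  11  12
  0   T   F   F   F   F   F   F   F   F   F   F   F   F
  1   T   F   T   F   F   F   F   F   F   F   F   F   F
  2   T   F   T   F   F   F   F   F   T   F   T   F   F
  3   T   F   T   F   T   F   F   F   T   F   T   F   T
  4   T   T   T   T   T   T   F   F   T   T   T   T   T

6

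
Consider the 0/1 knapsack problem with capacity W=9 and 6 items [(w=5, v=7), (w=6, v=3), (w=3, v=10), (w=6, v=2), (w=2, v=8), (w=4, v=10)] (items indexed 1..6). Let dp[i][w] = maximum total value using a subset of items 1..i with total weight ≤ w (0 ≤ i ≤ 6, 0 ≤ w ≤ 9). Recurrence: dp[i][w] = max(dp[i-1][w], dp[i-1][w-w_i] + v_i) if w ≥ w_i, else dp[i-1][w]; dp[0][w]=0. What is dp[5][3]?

10

i\w   0   1   2   3   4   5   6   7   8   9
  0   0   0   0   0   0   0   0   0   0   0
  1   0   0   0   0   0   7   7   7   7   7
  2   0   0   0   0   0   7   7   7   7   7
  3   0   0   0  10  10  10  10  10  17  17
  4   0   0   0  10  10  10  10  10  17  17
  5   0   0   8  10  10  18  18  18  18  18
  6   0   0   8  10  10  18  18  20  20  28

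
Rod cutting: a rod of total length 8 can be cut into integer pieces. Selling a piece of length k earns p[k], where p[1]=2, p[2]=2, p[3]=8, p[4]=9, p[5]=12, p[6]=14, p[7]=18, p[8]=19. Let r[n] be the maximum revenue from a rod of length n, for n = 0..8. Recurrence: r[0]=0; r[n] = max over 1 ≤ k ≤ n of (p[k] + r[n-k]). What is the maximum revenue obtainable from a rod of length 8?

20

   n    0    1    2    3    4    5    6    7    8
r[n]    0    2    4    8   10   12   16   18   20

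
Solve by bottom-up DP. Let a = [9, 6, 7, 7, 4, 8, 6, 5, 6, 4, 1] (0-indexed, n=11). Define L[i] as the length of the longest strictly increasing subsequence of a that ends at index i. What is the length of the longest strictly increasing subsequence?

   i    0    1    2    3    4    5    6    7    8    9   10
a[i]    9    6    7    7    4    8    6    5    6    4    1
L[i]    1    1    2    2    1    3    2    2    3    1    1

3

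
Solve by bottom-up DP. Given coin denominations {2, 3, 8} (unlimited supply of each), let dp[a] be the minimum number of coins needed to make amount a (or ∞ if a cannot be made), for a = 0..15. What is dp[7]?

 a  0  1  2  3  4  5  6  7  8  9 10 11 12 13 14 15
dp  0  -  1  1  2  2  2  3  1  3  2  2  3  3  3  4
(- denotes ∞ / unreachable)

3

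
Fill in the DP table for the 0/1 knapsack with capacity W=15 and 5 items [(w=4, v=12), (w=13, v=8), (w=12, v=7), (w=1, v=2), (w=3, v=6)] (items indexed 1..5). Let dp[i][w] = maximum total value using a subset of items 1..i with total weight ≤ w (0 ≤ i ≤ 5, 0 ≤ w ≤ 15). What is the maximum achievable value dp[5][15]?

i\w   0   1   2   3   4   5   6   7   8   9  10  11  12  13  14  15
  0   0   0   0   0   0   0   0   0   0   0   0   0   0   0   0   0
  1   0   0   0   0  12  12  12  12  12  12  12  12  12  12  12  12
  2   0   0   0   0  12  12  12  12  12  12  12  12  12  12  12  12
  3   0   0   0   0  12  12  12  12  12  12  12  12  12  12  12  12
  4   0   2   2   2  12  14  14  14  14  14  14  14  14  14  14  14
  5   0   2   2   6  12  14  14  18  20  20  20  20  20  20  20  20

20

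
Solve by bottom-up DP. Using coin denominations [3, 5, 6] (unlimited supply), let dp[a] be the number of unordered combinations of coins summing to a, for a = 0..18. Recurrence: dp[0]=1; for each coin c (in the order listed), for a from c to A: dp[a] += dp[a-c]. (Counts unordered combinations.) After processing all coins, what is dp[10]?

after  coin     0     1     2     3     4     5     6     7     8     9    10    11    12    13    14    15    16    17    18
          3     1     0     0     1     0     0     1     0     0     1     0     0     1     0     0     1     0     0     1
          5     1     0     0     1     0     1     1     0     1     1     1     1     1     1     1     2     1     1     2
          6     1     0     0     1     0     1     2     0     1     2     1     2     3     1     2     4     2     3     5

1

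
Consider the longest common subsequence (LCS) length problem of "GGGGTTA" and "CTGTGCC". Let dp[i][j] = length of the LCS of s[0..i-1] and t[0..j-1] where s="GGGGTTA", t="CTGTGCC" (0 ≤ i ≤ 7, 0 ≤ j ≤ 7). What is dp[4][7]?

2

   ''  C  T  G  T  G  C  C
''  0  0  0  0  0  0  0  0
 G  0  0  0  1  1  1  1  1
 G  0  0  0  1  1  2  2  2
 G  0  0  0  1  1  2  2  2
 G  0  0  0  1  1  2  2  2
 T  0  0  1  1  2  2  2  2
 T  0  0  1  1  2  2  2  2
 A  0  0  1  1  2  2  2  2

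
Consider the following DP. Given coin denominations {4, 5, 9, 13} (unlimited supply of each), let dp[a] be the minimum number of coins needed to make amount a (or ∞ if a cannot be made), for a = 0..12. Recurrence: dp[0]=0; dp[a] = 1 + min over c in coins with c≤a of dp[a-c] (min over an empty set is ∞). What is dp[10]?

 a  0  1  2  3  4  5  6  7  8  9 10 11 12
dp  0  -  -  -  1  1  -  -  2  1  2  -  3
(- denotes ∞ / unreachable)

2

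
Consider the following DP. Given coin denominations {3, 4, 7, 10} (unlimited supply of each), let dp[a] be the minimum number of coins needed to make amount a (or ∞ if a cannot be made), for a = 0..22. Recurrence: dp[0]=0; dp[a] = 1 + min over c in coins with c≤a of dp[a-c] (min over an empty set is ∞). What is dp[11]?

2

 a  0  1  2  3  4  5  6  7  8  9 10 11 12 13 14 15 16 17 18 19 20 21 22
dp  0  -  -  1  1  -  2  1  2  3  1  2  3  2  2  3  3  2  3  4  2  3  4
(- denotes ∞ / unreachable)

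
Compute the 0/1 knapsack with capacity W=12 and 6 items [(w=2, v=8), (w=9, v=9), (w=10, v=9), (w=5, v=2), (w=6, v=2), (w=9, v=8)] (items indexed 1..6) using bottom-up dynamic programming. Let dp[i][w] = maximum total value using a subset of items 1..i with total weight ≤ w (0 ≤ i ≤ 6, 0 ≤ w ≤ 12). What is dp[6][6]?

8

i\w   0   1   2   3   4   5   6   7   8   9  10  11  12
  0   0   0   0   0   0   0   0   0   0   0   0   0   0
  1   0   0   8   8   8   8   8   8   8   8   8   8   8
  2   0   0   8   8   8   8   8   8   8   9   9  17  17
  3   0   0   8   8   8   8   8   8   8   9   9  17  17
  4   0   0   8   8   8   8   8  10  10  10  10  17  17
  5   0   0   8   8   8   8   8  10  10  10  10  17  17
  6   0   0   8   8   8   8   8  10  10  10  10  17  17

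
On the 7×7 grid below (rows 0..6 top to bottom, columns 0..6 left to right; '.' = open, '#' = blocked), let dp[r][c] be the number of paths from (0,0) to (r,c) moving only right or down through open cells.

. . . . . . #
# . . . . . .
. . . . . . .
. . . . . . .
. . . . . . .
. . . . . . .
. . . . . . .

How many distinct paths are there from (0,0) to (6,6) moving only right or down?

461

r\c   0   1   2   3   4   5   6
  0   1   1   1   1   1   1   0
  1   0   1   2   3   4   5   5
  2   0   1   3   6  10  15  20
  3   0   1   4  10  20  35  55
  4   0   1   5  15  35  70 125
  5   0   1   6  21  56 126 251
  6   0   1   7  28  84 210 461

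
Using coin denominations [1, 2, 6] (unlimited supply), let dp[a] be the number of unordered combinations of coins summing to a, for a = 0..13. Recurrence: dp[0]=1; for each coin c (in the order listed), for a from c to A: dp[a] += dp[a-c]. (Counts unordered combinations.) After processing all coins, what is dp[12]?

12

after  coin     0     1     2     3     4     5     6     7     8     9    10    11    12    13
          1     1     1     1     1     1     1     1     1     1     1     1     1     1     1
          2     1     1     2     2     3     3     4     4     5     5     6     6     7     7
          6     1     1     2     2     3     3     5     5     7     7     9     9    12    12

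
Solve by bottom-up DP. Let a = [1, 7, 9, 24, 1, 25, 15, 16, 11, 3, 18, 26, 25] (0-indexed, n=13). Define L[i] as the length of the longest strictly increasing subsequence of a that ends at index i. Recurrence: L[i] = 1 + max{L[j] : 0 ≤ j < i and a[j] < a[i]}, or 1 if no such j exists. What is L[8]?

4

   i    0    1    2    3    4    5    6    7    8    9   10   11   12
a[i]    1    7    9   24    1   25   15   16   11    3   18   26   25
L[i]    1    2    3    4    1    5    4    5    4    2    6    7    7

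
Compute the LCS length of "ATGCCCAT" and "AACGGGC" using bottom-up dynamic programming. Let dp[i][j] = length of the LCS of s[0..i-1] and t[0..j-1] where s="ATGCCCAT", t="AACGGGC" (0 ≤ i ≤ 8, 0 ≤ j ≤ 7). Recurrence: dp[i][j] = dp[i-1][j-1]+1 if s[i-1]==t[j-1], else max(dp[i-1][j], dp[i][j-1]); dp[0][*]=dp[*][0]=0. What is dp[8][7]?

   ''  A  A  C  G  G  G  C
''  0  0  0  0  0  0  0  0
 A  0  1  1  1  1  1  1  1
 T  0  1  1  1  1  1  1  1
 G  0  1  1  1  2  2  2  2
 C  0  1  1  2  2  2  2  3
 C  0  1  1  2  2  2  2  3
 C  0  1  1  2  2  2  2  3
 A  0  1  2  2  2  2  2  3
 T  0  1  2  2  2  2  2  3

3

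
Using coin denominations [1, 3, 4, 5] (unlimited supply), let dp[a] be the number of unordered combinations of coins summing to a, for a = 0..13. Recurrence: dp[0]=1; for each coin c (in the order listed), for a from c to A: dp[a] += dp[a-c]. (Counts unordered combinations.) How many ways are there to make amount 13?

after  coin     0     1     2     3     4     5     6     7     8     9    10    11    12    13
          1     1     1     1     1     1     1     1     1     1     1     1     1     1     1
          3     1     1     1     2     2     2     3     3     3     4     4     4     5     5
          4     1     1     1     2     3     3     4     5     6     7     8     9    11    12
          5     1     1     1     2     3     4     5     6     8    10    12    14    17    20

20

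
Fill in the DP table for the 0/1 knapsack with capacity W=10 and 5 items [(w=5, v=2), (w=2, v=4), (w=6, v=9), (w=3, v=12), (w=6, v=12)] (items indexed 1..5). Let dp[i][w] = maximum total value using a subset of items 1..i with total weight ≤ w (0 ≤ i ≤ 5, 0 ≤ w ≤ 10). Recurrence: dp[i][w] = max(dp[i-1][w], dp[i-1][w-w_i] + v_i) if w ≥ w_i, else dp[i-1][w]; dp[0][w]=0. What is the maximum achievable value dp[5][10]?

24

i\w   0   1   2   3   4   5   6   7   8   9  10
  0   0   0   0   0   0   0   0   0   0   0   0
  1   0   0   0   0   0   2   2   2   2   2   2
  2   0   0   4   4   4   4   4   6   6   6   6
  3   0   0   4   4   4   4   9   9  13  13  13
  4   0   0   4  12  12  16  16  16  16  21  21
  5   0   0   4  12  12  16  16  16  16  24  24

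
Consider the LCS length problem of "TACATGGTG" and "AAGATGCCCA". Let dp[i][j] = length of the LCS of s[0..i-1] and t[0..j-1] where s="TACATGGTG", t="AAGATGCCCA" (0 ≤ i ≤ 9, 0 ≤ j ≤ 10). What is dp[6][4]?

3

   ''  A  A  G  A  T  G  C  C  C  A
''  0  0  0  0  0  0  0  0  0  0  0
 T  0  0  0  0  0  1  1  1  1  1  1
 A  0  1  1  1  1  1  1  1  1  1  2
 C  0  1  1  1  1  1  1  2  2  2  2
 A  0  1  2  2  2  2  2  2  2  2  3
 T  0  1  2  2  2  3  3  3  3  3  3
 G  0  1  2  3  3  3  4  4  4  4  4
 G  0  1  2  3  3  3  4  4  4  4  4
 T  0  1  2  3  3  4  4  4  4  4  4
 G  0  1  2  3  3  4  5  5  5  5  5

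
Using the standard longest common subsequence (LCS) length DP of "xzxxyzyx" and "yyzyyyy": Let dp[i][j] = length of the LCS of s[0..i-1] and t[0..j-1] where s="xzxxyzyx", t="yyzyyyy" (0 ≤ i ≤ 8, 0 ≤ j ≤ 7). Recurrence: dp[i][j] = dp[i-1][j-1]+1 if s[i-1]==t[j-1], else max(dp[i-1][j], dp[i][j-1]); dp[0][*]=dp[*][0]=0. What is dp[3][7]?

1

   ''  y  y  z  y  y  y  y
''  0  0  0  0  0  0  0  0
 x  0  0  0  0  0  0  0  0
 z  0  0  0  1  1  1  1  1
 x  0  0  0  1  1  1  1  1
 x  0  0  0  1  1  1  1  1
 y  0  1  1  1  2  2  2  2
 z  0  1  1  2  2  2  2  2
 y  0  1  2  2  3  3  3  3
 x  0  1  2  2  3  3  3  3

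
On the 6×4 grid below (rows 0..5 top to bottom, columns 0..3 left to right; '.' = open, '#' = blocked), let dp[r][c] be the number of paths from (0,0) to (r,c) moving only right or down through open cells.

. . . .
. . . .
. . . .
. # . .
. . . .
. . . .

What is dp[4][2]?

7

r\c   0   1   2   3
  0   1   1   1   1
  1   1   2   3   4
  2   1   3   6  10
  3   1   0   6  16
  4   1   1   7  23
  5   1   2   9  32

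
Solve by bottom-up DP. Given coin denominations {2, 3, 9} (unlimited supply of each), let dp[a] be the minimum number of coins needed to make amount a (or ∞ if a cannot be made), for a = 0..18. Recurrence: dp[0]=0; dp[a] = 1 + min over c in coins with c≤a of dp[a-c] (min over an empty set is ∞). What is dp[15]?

3

 a  0  1  2  3  4  5  6  7  8  9 10 11 12 13 14 15 16 17 18
dp  0  -  1  1  2  2  2  3  3  1  4  2  2  3  3  3  4  4  2
(- denotes ∞ / unreachable)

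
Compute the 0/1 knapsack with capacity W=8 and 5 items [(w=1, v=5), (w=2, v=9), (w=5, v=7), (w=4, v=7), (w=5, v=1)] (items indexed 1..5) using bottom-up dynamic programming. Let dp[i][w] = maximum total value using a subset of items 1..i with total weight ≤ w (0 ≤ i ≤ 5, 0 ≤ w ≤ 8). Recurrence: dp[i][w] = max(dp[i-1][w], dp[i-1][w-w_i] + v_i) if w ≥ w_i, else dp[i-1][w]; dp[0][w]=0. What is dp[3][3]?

14

i\w   0   1   2   3   4   5   6   7   8
  0   0   0   0   0   0   0   0   0   0
  1   0   5   5   5   5   5   5   5   5
  2   0   5   9  14  14  14  14  14  14
  3   0   5   9  14  14  14  14  16  21
  4   0   5   9  14  14  14  16  21  21
  5   0   5   9  14  14  14  16  21  21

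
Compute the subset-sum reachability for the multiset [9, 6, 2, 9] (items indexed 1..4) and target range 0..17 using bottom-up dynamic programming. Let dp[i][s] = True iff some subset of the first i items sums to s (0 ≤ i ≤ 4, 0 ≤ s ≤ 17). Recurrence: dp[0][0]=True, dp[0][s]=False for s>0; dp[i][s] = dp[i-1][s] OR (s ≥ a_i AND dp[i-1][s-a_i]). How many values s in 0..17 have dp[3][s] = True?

i\s   0   1   2   3   4   5   6   7   8   9  10  11  12  13  14  15  16  17
  0   T   F   F   F   F   F   F   F   F   F   F   F   F   F   F   F   F   F
  1   T   F   F   F   F   F   F   F   F   T   F   F   F   F   F   F   F   F
  2   T   F   F   F   F   F   T   F   F   T   F   F   F   F   F   T   F   F
  3   T   F   T   F   F   F   T   F   T   T   F   T   F   F   F   T   F   T
  4   T   F   T   F   F   F   T   F   T   T   F   T   F   F   F   T   F   T

8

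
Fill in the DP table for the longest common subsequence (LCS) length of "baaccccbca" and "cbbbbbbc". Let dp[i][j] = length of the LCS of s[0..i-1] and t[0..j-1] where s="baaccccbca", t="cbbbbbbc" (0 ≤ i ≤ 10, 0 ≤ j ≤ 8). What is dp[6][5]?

1

   ''  c  b  b  b  b  b  b  c
''  0  0  0  0  0  0  0  0  0
 b  0  0  1  1  1  1  1  1  1
 a  0  0  1  1  1  1  1  1  1
 a  0  0  1  1  1  1  1  1  1
 c  0  1  1  1  1  1  1  1  2
 c  0  1  1  1  1  1  1  1  2
 c  0  1  1  1  1  1  1  1  2
 c  0  1  1  1  1  1  1  1  2
 b  0  1  2  2  2  2  2  2  2
 c  0  1  2  2  2  2  2  2  3
 a  0  1  2  2  2  2  2  2  3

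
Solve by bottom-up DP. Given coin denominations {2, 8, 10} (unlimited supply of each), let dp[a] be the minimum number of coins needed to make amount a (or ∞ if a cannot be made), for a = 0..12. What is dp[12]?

2

 a  0  1  2  3  4  5  6  7  8  9 10 11 12
dp  0  -  1  -  2  -  3  -  1  -  1  -  2
(- denotes ∞ / unreachable)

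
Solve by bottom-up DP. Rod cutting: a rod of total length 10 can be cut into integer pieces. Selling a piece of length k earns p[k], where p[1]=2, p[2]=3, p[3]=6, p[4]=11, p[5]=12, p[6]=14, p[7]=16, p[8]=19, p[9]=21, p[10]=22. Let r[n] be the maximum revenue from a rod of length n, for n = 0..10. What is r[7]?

17

   n    0    1    2    3    4    5    6    7    8    9   10
r[n]    0    2    4    6   11   13   15   17   22   24   26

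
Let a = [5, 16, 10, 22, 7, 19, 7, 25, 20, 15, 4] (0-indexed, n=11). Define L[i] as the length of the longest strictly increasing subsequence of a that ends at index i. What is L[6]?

   i    0    1    2    3    4    5    6    7    8    9   10
a[i]    5   16   10   22    7   19    7   25   20   15    4
L[i]    1    2    2    3    2    3    2    4    4    3    1

2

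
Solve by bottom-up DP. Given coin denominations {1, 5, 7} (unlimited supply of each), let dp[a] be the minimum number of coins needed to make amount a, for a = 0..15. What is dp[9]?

 a  0  1  2  3  4  5  6  7  8  9 10 11 12 13 14 15
dp  0  1  2  3  4  1  2  1  2  3  2  3  2  3  2  3

3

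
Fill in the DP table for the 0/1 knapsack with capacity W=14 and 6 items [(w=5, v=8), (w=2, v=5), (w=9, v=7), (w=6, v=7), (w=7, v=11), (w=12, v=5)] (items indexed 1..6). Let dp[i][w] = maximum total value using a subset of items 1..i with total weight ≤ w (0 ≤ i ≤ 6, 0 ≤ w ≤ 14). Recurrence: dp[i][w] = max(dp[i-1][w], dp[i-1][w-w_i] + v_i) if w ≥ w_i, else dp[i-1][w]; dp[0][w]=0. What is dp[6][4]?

5

i\w   0   1   2   3   4   5   6   7   8   9  10  11  12  13  14
  0   0   0   0   0   0   0   0   0   0   0   0   0   0   0   0
  1   0   0   0   0   0   8   8   8   8   8   8   8   8   8   8
  2   0   0   5   5   5   8   8  13  13  13  13  13  13  13  13
  3   0   0   5   5   5   8   8  13  13  13  13  13  13  13  15
  4   0   0   5   5   5   8   8  13  13  13  13  15  15  20  20
  5   0   0   5   5   5   8   8  13  13  16  16  16  19  20  24
  6   0   0   5   5   5   8   8  13  13  16  16  16  19  20  24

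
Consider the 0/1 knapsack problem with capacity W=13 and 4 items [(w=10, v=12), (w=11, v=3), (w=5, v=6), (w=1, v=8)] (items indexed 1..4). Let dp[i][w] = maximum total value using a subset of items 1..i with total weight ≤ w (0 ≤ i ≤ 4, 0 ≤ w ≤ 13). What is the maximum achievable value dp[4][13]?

20

i\w   0   1   2   3   4   5   6   7   8   9  10  11  12  13
  0   0   0   0   0   0   0   0   0   0   0   0   0   0   0
  1   0   0   0   0   0   0   0   0   0   0  12  12  12  12
  2   0   0   0   0   0   0   0   0   0   0  12  12  12  12
  3   0   0   0   0   0   6   6   6   6   6  12  12  12  12
  4   0   8   8   8   8   8  14  14  14  14  14  20  20  20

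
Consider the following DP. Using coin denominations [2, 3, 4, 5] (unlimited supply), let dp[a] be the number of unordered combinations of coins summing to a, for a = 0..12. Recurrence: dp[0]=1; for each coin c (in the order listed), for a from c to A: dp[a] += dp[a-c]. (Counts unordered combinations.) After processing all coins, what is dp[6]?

after  coin     0     1     2     3     4     5     6     7     8     9    10    11    12
          2     1     0     1     0     1     0     1     0     1     0     1     0     1
          3     1     0     1     1     1     1     2     1     2     2     2     2     3
          4     1     0     1     1     2     1     3     2     4     3     5     4     7
          5     1     0     1     1     2     2     3     3     5     5     7     7    10

3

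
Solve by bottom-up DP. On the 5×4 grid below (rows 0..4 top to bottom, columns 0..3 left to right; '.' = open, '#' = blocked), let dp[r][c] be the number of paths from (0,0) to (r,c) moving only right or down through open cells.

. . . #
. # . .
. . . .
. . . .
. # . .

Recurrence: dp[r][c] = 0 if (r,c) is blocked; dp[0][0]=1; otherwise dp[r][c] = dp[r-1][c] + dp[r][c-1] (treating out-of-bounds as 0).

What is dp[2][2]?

r\c   0   1   2   3
  0   1   1   1   0
  1   1   0   1   1
  2   1   1   2   3
  3   1   2   4   7
  4   1   0   4  11

2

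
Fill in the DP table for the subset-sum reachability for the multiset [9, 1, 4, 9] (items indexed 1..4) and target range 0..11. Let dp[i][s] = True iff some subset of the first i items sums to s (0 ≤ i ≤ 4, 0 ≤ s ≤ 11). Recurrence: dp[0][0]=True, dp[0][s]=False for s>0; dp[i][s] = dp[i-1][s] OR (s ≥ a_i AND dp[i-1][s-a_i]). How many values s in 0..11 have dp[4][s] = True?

i\s   0   1   2   3   4   5   6   7   8   9  10  11
  0   T   F   F   F   F   F   F   F   F   F   F   F
  1   T   F   F   F   F   F   F   F   F   T   F   F
  2   T   T   F   F   F   F   F   F   F   T   T   F
  3   T   T   F   F   T   T   F   F   F   T   T   F
  4   T   T   F   F   T   T   F   F   F   T   T   F

6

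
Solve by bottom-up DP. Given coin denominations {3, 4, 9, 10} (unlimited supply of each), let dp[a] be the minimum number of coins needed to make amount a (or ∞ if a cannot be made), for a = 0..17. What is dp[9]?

1

 a  0  1  2  3  4  5  6  7  8  9 10 11 12 13 14 15 16 17
dp  0  -  -  1  1  -  2  2  2  1  1  3  2  2  2  3  3  3
(- denotes ∞ / unreachable)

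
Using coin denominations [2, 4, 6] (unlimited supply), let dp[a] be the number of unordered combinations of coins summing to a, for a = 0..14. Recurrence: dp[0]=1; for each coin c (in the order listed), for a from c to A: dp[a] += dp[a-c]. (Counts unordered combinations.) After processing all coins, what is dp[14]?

after  coin     0     1     2     3     4     5     6     7     8     9    10    11    12    13    14
          2     1     0     1     0     1     0     1     0     1     0     1     0     1     0     1
          4     1     0     1     0     2     0     2     0     3     0     3     0     4     0     4
          6     1     0     1     0     2     0     3     0     4     0     5     0     7     0     8

8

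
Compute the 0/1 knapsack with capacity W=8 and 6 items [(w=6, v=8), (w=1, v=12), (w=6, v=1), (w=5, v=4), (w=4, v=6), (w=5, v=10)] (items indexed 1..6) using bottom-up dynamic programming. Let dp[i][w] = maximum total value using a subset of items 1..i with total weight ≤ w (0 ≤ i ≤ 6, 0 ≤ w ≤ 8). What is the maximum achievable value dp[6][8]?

i\w   0   1   2   3   4   5   6   7   8
  0   0   0   0   0   0   0   0   0   0
  1   0   0   0   0   0   0   8   8   8
  2   0  12  12  12  12  12  12  20  20
  3   0  12  12  12  12  12  12  20  20
  4   0  12  12  12  12  12  16  20  20
  5   0  12  12  12  12  18  18  20  20
  6   0  12  12  12  12  18  22  22  22

22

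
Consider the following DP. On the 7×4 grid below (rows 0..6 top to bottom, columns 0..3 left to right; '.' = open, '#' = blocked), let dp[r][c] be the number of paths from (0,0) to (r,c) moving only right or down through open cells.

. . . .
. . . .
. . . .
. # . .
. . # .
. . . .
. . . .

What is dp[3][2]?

r\c   0   1   2   3
  0   1   1   1   1
  1   1   2   3   4
  2   1   3   6  10
  3   1   0   6  16
  4   1   1   0  16
  5   1   2   2  18
  6   1   3   5  23

6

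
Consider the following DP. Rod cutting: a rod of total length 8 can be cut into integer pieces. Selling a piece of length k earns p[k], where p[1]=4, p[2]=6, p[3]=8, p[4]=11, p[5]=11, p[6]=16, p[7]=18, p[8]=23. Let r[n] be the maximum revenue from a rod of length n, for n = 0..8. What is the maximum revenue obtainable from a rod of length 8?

   n    0    1    2    3    4    5    6    7    8
r[n]    0    4    8   12   16   20   24   28   32

32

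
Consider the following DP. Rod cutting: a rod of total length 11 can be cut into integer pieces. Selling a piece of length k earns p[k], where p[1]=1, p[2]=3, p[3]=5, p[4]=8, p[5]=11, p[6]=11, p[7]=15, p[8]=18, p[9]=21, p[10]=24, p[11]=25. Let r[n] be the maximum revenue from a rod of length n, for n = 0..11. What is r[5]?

11

   n    0    1    2    3    4    5    6    7    8    9   10   11
r[n]    0    1    3    5    8   11   12   15   18   21   24   25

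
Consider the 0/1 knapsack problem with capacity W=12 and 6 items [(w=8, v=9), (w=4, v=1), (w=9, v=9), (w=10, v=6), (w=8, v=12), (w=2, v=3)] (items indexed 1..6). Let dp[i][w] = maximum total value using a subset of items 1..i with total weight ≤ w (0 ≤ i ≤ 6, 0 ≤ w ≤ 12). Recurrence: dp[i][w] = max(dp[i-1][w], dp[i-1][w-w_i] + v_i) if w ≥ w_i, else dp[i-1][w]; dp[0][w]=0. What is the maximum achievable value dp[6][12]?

i\w   0   1   2   3   4   5   6   7   8   9  10  11  12
  0   0   0   0   0   0   0   0   0   0   0   0   0   0
  1   0   0   0   0   0   0   0   0   9   9   9   9   9
  2   0   0   0   0   1   1   1   1   9   9   9   9  10
  3   0   0   0   0   1   1   1   1   9   9   9   9  10
  4   0   0   0   0   1   1   1   1   9   9   9   9  10
  5   0   0   0   0   1   1   1   1  12  12  12  12  13
  6   0   0   3   3   3   3   4   4  12  12  15  15  15

15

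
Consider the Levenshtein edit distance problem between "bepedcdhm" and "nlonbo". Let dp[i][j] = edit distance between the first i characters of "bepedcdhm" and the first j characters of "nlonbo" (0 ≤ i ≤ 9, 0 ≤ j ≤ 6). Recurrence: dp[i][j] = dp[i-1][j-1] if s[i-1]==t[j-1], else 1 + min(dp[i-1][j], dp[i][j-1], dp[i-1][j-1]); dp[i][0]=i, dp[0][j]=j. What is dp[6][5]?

6

   ''  n  l  o  n  b  o
''  0  1  2  3  4  5  6
 b  1  1  2  3  4  4  5
 e  2  2  2  3  4  5  5
 p  3  3  3  3  4  5  6
 e  4  4  4  4  4  5  6
 d  5  5  5  5  5  5  6
 c  6  6  6  6  6  6  6
 d  7  7  7  7  7  7  7
 h  8  8  8  8  8  8  8
 m  9  9  9  9  9  9  9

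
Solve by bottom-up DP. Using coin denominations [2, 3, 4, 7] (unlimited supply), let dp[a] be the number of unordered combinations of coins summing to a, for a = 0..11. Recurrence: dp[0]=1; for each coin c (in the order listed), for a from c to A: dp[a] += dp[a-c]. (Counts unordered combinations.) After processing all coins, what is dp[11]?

6

after  coin     0     1     2     3     4     5     6     7     8     9    10    11
          2     1     0     1     0     1     0     1     0     1     0     1     0
          3     1     0     1     1     1     1     2     1     2     2     2     2
          4     1     0     1     1     2     1     3     2     4     3     5     4
          7     1     0     1     1     2     1     3     3     4     4     6     6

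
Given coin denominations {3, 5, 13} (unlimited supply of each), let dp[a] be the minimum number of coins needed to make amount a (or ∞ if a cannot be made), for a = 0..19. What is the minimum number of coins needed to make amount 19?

3

 a  0  1  2  3  4  5  6  7  8  9 10 11 12 13 14 15 16 17 18 19
dp  0  -  -  1  -  1  2  -  2  3  2  3  4  1  4  3  2  5  2  3
(- denotes ∞ / unreachable)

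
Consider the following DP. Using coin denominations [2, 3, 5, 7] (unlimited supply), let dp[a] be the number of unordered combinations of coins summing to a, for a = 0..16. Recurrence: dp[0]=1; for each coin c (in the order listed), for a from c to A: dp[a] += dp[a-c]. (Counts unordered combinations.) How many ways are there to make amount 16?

11

after  coin     0     1     2     3     4     5     6     7     8     9    10    11    12    13    14    15    16
          2     1     0     1     0     1     0     1     0     1     0     1     0     1     0     1     0     1
          3     1     0     1     1     1     1     2     1     2     2     2     2     3     2     3     3     3
          5     1     0     1     1     1     2     2     2     3     3     4     4     5     5     6     7     7
          7     1     0     1     1     1     2     2     3     3     4     5     5     7     7     9    10    11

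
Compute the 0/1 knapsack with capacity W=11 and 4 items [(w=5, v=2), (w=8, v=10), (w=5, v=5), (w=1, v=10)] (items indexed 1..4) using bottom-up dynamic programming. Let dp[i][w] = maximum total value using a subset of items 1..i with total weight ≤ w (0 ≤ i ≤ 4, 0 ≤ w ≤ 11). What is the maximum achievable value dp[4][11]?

i\w   0   1   2   3   4   5   6   7   8   9  10  11
  0   0   0   0   0   0   0   0   0   0   0   0   0
  1   0   0   0   0   0   2   2   2   2   2   2   2
  2   0   0   0   0   0   2   2   2  10  10  10  10
  3   0   0   0   0   0   5   5   5  10  10  10  10
  4   0  10  10  10  10  10  15  15  15  20  20  20

20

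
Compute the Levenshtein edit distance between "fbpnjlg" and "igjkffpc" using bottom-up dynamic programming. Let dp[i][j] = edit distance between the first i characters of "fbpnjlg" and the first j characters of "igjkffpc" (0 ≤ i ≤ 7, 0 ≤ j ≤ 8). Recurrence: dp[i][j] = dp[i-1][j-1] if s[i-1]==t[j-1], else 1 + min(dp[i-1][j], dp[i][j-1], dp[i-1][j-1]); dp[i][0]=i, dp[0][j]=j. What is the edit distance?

8

   ''  i  g  j  k  f  f  p  c
''  0  1  2  3  4  5  6  7  8
 f  1  1  2  3  4  4  5  6  7
 b  2  2  2  3  4  5  5  6  7
 p  3  3  3  3  4  5  6  5  6
 n  4  4  4  4  4  5  6  6  6
 j  5  5  5  4  5  5  6  7  7
 l  6  6  6  5  5  6  6  7  8
 g  7  7  6  6  6  6  7  7  8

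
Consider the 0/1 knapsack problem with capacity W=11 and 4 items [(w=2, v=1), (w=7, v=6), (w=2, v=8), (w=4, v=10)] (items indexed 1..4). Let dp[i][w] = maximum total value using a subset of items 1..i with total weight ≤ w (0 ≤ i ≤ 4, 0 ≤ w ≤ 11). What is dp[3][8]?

9

i\w   0   1   2   3   4   5   6   7   8   9  10  11
  0   0   0   0   0   0   0   0   0   0   0   0   0
  1   0   0   1   1   1   1   1   1   1   1   1   1
  2   0   0   1   1   1   1   1   6   6   7   7   7
  3   0   0   8   8   9   9   9   9   9  14  14  15
  4   0   0   8   8  10  10  18  18  19  19  19  19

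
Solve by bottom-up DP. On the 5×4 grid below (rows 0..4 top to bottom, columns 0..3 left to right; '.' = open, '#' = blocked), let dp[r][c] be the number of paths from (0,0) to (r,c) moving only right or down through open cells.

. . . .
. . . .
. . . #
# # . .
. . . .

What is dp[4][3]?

r\c   0   1   2   3
  0   1   1   1   1
  1   1   2   3   4
  2   1   3   6   0
  3   0   0   6   6
  4   0   0   6  12

12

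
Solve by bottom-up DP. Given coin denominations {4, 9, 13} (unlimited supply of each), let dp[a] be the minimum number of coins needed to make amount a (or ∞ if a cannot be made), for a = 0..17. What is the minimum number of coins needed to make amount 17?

 a  0  1  2  3  4  5  6  7  8  9 10 11 12 13 14 15 16 17
dp  0  -  -  -  1  -  -  -  2  1  -  -  3  1  -  -  4  2
(- denotes ∞ / unreachable)

2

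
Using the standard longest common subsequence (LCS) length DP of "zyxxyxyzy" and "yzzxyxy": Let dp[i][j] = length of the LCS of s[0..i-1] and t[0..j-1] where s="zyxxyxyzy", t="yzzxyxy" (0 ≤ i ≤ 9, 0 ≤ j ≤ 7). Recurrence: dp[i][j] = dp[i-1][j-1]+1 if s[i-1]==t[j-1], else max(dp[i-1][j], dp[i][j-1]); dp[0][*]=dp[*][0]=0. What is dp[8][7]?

   ''  y  z  z  x  y  x  y
''  0  0  0  0  0  0  0  0
 z  0  0  1  1  1  1  1  1
 y  0  1  1  1  1  2  2  2
 x  0  1  1  1  2  2  3  3
 x  0  1  1  1  2  2  3  3
 y  0  1  1  1  2  3  3  4
 x  0  1  1  1  2  3  4  4
 y  0  1  1  1  2  3  4  5
 z  0  1  2  2  2  3  4  5
 y  0  1  2  2  2  3  4  5

5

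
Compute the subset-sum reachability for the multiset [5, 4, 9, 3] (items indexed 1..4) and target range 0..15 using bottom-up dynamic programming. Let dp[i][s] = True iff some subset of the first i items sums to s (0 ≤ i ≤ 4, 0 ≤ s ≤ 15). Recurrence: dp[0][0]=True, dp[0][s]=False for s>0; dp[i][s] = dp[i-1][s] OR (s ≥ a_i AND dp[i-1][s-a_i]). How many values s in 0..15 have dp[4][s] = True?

10

i\s   0   1   2   3   4   5   6   7   8   9  10  11  12  13  14  15
  0   T   F   F   F   F   F   F   F   F   F   F   F   F   F   F   F
  1   T   F   F   F   F   T   F   F   F   F   F   F   F   F   F   F
  2   T   F   F   F   T   T   F   F   F   T   F   F   F   F   F   F
  3   T   F   F   F   T   T   F   F   F   T   F   F   F   T   T   F
  4   T   F   F   T   T   T   F   T   T   T   F   F   T   T   T   F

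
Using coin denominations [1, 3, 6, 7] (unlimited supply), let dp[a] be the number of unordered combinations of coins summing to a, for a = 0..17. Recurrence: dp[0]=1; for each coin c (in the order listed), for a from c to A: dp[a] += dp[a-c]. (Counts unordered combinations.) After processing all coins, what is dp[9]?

after  coin     0     1     2     3     4     5     6     7     8     9    10    11    12    13    14    15    16    17
          1     1     1     1     1     1     1     1     1     1     1     1     1     1     1     1     1     1     1
          3     1     1     1     2     2     2     3     3     3     4     4     4     5     5     5     6     6     6
          6     1     1     1     2     2     2     4     4     4     6     6     6     9     9     9    12    12    12
          7     1     1     1     2     2     2     4     5     5     7     8     8    11    13    14    17    19    20

7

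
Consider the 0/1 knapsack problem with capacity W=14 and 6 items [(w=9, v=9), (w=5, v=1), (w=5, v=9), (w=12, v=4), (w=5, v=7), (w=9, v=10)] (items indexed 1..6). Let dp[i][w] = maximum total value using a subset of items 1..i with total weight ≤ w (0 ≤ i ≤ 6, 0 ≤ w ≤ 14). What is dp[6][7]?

i\w   0   1   2   3   4   5   6   7   8   9  10  11  12  13  14
  0   0   0   0   0   0   0   0   0   0   0   0   0   0   0   0
  1   0   0   0   0   0   0   0   0   0   9   9   9   9   9   9
  2   0   0   0   0   0   1   1   1   1   9   9   9   9   9  10
  3   0   0   0   0   0   9   9   9   9   9  10  10  10  10  18
  4   0   0   0   0   0   9   9   9   9   9  10  10  10  10  18
  5   0   0   0   0   0   9   9   9   9   9  16  16  16  16  18
  6   0   0   0   0   0   9   9   9   9  10  16  16  16  16  19

9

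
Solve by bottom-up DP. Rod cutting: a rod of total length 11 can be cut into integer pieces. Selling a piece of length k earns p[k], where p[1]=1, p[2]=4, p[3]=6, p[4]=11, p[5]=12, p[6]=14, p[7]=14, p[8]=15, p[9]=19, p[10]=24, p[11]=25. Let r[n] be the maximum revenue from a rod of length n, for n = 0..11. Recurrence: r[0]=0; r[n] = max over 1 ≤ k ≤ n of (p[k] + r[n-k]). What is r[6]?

15

   n    0    1    2    3    4    5    6    7    8    9   10   11
r[n]    0    1    4    6   11   12   15   17   22   23   26   28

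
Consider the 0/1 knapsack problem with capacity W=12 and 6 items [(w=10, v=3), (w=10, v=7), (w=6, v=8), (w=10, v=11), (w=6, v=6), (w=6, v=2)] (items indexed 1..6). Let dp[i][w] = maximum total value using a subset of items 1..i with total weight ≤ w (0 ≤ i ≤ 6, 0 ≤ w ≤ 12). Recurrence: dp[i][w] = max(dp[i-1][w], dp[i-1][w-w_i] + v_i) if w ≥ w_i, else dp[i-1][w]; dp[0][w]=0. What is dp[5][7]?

i\w   0   1   2   3   4   5   6   7   8   9  10  11  12
  0   0   0   0   0   0   0   0   0   0   0   0   0   0
  1   0   0   0   0   0   0   0   0   0   0   3   3   3
  2   0   0   0   0   0   0   0   0   0   0   7   7   7
  3   0   0   0   0   0   0   8   8   8   8   8   8   8
  4   0   0   0   0   0   0   8   8   8   8  11  11  11
  5   0   0   0   0   0   0   8   8   8   8  11  11  14
  6   0   0   0   0   0   0   8   8   8   8  11  11  14

8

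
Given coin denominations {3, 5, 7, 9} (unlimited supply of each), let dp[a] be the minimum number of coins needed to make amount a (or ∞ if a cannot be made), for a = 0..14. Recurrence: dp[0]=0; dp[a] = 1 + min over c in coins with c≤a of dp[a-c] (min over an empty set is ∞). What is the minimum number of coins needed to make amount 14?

 a  0  1  2  3  4  5  6  7  8  9 10 11 12 13 14
dp  0  -  -  1  -  1  2  1  2  1  2  3  2  3  2
(- denotes ∞ / unreachable)

2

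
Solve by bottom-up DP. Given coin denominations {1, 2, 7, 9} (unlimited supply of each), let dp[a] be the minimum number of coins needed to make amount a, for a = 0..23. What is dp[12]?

3

 a  0  1  2  3  4  5  6  7  8  9 10 11 12 13 14 15 16 17 18 19 20 21 22 23
dp  0  1  1  2  2  3  3  1  2  1  2  2  3  3  2  3  2  3  2  3  3  3  4  3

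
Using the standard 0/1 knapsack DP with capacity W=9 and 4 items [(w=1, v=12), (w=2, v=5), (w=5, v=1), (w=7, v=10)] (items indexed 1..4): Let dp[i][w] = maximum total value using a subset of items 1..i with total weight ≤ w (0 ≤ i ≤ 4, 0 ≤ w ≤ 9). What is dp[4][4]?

17

i\w   0   1   2   3   4   5   6   7   8   9
  0   0   0   0   0   0   0   0   0   0   0
  1   0  12  12  12  12  12  12  12  12  12
  2   0  12  12  17  17  17  17  17  17  17
  3   0  12  12  17  17  17  17  17  18  18
  4   0  12  12  17  17  17  17  17  22  22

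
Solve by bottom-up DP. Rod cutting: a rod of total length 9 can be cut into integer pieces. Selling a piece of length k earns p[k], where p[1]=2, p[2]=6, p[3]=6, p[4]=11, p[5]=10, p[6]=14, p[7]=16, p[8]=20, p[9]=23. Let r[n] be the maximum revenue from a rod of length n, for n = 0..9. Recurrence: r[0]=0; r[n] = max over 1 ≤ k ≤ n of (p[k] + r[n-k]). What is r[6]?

18

   n    0    1    2    3    4    5    6    7    8    9
r[n]    0    2    6    8   12   14   18   20   24   26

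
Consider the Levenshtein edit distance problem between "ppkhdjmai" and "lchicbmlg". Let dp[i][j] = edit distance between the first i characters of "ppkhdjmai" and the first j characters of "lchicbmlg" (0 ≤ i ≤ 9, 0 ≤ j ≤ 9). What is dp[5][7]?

   ''  l  c  h  i  c  b  m  l  g
''  0  1  2  3  4  5  6  7  8  9
 p  1  1  2  3  4  5  6  7  8  9
 p  2  2  2  3  4  5  6  7  8  9
 k  3  3  3  3  4  5  6  7  8  9
 h  4  4  4  3  4  5  6  7  8  9
 d  5  5  5  4  4  5  6  7  8  9
 j  6  6  6  5  5  5  6  7  8  9
 m  7  7  7  6  6  6  6  6  7  8
 a  8  8  8  7  7  7  7  7  7  8
 i  9  9  9  8  7  8  8  8  8  8

7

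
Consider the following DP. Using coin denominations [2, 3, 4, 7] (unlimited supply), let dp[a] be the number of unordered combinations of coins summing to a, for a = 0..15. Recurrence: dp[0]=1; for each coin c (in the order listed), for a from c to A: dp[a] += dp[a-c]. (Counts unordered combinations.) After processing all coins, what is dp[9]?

after  coin     0     1     2     3     4     5     6     7     8     9    10    11    12    13    14    15
          2     1     0     1     0     1     0     1     0     1     0     1     0     1     0     1     0
          3     1     0     1     1     1     1     2     1     2     2     2     2     3     2     3     3
          4     1     0     1     1     2     1     3     2     4     3     5     4     7     5     8     7
          7     1     0     1     1     2     1     3     3     4     4     6     6     8     8    11    11

4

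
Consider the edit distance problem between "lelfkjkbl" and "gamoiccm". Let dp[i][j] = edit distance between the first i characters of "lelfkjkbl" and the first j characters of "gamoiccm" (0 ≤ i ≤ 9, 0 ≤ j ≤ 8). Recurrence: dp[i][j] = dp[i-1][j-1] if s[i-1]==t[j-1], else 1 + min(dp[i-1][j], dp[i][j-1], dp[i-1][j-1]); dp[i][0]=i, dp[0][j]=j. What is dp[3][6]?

6

   ''  g  a  m  o  i  c  c  m
''  0  1  2  3  4  5  6  7  8
 l  1  1  2  3  4  5  6  7  8
 e  2  2  2  3  4  5  6  7  8
 l  3  3  3  3  4  5  6  7  8
 f  4  4  4  4  4  5  6  7  8
 k  5  5  5  5  5  5  6  7  8
 j  6  6  6  6  6  6  6  7  8
 k  7  7  7  7  7  7  7  7  8
 b  8  8  8  8  8  8  8  8  8
 l  9  9  9  9  9  9  9  9  9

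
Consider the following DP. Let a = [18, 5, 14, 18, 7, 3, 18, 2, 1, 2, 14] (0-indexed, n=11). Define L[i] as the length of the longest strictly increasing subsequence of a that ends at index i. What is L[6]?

   i    0    1    2    3    4    5    6    7    8    9   10
a[i]   18    5   14   18    7    3   18    2    1    2   14
L[i]    1    1    2    3    2    1    3    1    1    2    3

3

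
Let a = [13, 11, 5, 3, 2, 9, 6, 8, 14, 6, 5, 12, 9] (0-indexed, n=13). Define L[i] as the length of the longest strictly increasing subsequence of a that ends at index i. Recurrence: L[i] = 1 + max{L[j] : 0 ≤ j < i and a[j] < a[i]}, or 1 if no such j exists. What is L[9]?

   i    0    1    2    3    4    5    6    7    8    9   10   11   12
a[i]   13   11    5    3    2    9    6    8   14    6    5   12    9
L[i]    1    1    1    1    1    2    2    3    4    2    2    4    4

2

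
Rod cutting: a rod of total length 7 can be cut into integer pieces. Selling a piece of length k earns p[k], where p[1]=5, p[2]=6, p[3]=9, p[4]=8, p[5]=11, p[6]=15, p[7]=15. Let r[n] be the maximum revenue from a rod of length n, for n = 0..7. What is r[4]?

20

   n    0    1    2    3    4    5    6    7
r[n]    0    5   10   15   20   25   30   35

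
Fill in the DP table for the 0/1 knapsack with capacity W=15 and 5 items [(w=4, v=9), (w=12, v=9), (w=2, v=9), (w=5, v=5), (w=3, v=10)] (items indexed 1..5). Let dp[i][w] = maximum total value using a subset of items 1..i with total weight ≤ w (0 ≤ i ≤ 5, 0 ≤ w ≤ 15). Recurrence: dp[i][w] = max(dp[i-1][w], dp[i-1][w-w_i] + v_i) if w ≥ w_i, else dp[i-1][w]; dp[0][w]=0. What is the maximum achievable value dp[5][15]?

33

i\w   0   1   2   3   4   5   6   7   8   9  10  11  12  13  14  15
  0   0   0   0   0   0   0   0   0   0   0   0   0   0   0   0   0
  1   0   0   0   0   9   9   9   9   9   9   9   9   9   9   9   9
  2   0   0   0   0   9   9   9   9   9   9   9   9   9   9   9   9
  3   0   0   9   9   9   9  18  18  18  18  18  18  18  18  18  18
  4   0   0   9   9   9   9  18  18  18  18  18  23  23  23  23  23
  5   0   0   9  10  10  19  19  19  19  28  28  28  28  28  33  33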